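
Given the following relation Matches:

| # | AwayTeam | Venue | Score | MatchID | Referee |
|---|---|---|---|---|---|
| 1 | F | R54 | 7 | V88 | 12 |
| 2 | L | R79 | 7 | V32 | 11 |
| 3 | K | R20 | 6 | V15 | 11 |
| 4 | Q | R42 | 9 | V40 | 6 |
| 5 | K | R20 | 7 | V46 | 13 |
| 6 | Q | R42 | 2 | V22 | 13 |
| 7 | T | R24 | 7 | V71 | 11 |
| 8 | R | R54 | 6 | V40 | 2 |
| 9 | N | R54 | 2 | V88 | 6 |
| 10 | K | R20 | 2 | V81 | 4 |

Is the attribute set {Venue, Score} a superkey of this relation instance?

All 10 rows have distinct {Venue, Score} values, so {Venue, Score} → (all attributes) holds and {Venue, Score} is a superkey.

Yes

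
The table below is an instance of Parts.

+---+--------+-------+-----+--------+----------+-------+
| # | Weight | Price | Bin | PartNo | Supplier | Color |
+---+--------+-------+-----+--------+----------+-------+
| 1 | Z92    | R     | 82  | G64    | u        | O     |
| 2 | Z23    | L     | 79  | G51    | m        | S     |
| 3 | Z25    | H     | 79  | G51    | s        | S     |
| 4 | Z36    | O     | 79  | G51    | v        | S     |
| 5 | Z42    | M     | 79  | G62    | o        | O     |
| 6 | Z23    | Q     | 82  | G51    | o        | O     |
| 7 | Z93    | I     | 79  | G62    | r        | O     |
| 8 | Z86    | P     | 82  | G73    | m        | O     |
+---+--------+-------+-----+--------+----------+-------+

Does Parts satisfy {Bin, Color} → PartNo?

(Bin=82, Color=O): rows 1, 6, 8 → PartNo takes values {G64, G51, G73} — violation
(Bin=79, Color=S): rows 2, 3, 4 → PartNo = G51, G51, G51 ✓
(Bin=79, Color=O): rows 5, 7 → PartNo = G62, G62 ✓
Two rows agree on {Bin, Color} but differ on PartNo, so {Bin, Color} → PartNo does not hold.

No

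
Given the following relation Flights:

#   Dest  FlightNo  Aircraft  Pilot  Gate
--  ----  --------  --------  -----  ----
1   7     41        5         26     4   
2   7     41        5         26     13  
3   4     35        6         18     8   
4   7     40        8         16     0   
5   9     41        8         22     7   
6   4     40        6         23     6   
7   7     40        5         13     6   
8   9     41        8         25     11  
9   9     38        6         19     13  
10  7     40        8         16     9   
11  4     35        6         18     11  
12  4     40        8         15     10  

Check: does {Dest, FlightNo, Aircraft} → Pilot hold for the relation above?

(Dest=7, FlightNo=41, Aircraft=5): rows 1, 2 → Pilot = 26, 26 ✓
(Dest=4, FlightNo=35, Aircraft=6): rows 3, 11 → Pilot = 18, 18 ✓
(Dest=7, FlightNo=40, Aircraft=8): rows 4, 10 → Pilot = 16, 16 ✓
(Dest=9, FlightNo=41, Aircraft=8): rows 5, 8 → Pilot takes values {22, 25} — violation
(Dest=4, FlightNo=40, Aircraft=6): row 6 → Pilot = 23 ✓
(Dest=7, FlightNo=40, Aircraft=5): row 7 → Pilot = 13 ✓
(Dest=9, FlightNo=38, Aircraft=6): row 9 → Pilot = 19 ✓
(Dest=4, FlightNo=40, Aircraft=8): row 12 → Pilot = 15 ✓
Two rows agree on {Dest, FlightNo, Aircraft} but differ on Pilot, so {Dest, FlightNo, Aircraft} → Pilot does not hold.

No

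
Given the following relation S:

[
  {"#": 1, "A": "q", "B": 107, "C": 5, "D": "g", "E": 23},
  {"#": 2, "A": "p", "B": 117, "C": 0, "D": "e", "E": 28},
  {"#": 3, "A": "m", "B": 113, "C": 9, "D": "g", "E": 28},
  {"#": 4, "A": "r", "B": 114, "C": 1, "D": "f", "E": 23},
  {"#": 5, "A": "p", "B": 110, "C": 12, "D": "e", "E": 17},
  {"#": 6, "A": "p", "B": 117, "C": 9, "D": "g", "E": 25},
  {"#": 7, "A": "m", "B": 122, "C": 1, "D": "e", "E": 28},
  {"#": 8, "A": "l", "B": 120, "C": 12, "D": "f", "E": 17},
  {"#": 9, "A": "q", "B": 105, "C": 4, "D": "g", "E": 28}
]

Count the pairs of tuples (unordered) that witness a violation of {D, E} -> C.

(D=e, E=28): violating pairs (2,7) — 1 pair.
(D=g, E=28): violating pairs (3,9) — 1 pair.

2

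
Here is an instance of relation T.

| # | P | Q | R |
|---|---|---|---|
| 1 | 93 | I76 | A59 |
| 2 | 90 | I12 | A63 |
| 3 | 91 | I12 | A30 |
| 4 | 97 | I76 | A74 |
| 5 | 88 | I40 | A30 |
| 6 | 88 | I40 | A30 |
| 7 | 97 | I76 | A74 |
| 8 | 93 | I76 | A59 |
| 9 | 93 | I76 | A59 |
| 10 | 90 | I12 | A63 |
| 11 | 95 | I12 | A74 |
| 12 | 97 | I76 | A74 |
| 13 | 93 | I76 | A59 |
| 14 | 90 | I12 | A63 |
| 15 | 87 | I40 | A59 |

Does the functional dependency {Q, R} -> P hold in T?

Yes

(Q=I76, R=A59): rows 1, 8, 9, 13 → P = 93, 93, 93, 93 ✓
(Q=I12, R=A63): rows 2, 10, 14 → P = 90, 90, 90 ✓
(Q=I12, R=A30): row 3 → P = 91 ✓
(Q=I76, R=A74): rows 4, 7, 12 → P = 97, 97, 97 ✓
(Q=I40, R=A30): rows 5, 6 → P = 88, 88 ✓
(Q=I12, R=A74): row 11 → P = 95 ✓
(Q=I40, R=A59): row 15 → P = 87 ✓
Every {Q, R} value is associated with a single P value, so {Q, R} -> P holds.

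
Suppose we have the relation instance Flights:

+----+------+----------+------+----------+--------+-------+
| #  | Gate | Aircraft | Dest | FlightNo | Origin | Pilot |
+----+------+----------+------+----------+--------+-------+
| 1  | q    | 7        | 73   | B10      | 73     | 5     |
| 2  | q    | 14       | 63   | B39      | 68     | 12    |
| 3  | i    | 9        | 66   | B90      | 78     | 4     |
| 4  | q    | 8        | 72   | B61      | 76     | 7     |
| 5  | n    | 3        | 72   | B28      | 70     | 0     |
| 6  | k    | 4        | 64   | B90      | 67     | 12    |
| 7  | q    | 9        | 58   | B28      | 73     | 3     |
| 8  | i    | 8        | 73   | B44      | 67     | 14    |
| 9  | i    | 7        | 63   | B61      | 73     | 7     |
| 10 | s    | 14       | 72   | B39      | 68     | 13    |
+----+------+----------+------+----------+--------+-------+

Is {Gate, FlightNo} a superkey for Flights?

All 10 rows have distinct {Gate, FlightNo} values, so {Gate, FlightNo} → (all attributes) holds and {Gate, FlightNo} is a superkey.

Yes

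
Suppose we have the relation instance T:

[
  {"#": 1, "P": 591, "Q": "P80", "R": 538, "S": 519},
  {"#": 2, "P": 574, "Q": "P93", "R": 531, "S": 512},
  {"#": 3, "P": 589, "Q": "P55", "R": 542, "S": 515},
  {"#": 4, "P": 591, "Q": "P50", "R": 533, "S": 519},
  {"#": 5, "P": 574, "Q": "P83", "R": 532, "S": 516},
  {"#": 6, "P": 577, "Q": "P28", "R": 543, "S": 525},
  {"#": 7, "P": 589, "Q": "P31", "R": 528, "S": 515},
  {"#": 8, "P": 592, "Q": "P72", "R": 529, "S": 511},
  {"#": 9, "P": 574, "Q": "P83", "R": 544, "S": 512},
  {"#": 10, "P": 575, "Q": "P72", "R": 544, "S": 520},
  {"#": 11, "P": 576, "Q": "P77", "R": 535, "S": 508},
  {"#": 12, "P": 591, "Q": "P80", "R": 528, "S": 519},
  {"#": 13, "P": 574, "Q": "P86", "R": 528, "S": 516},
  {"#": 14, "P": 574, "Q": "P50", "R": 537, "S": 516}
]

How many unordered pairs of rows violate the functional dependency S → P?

0

S=519: all 3 rows agree on P — 0 pairs.
S=512: all 2 rows agree on P — 0 pairs.
S=515: all 2 rows agree on P — 0 pairs.
S=516: all 3 rows agree on P — 0 pairs.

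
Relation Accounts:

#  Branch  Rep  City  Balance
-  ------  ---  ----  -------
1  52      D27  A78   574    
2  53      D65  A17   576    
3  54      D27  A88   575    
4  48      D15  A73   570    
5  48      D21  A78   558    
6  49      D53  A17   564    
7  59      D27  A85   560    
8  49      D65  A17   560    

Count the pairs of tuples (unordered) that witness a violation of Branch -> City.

1

Branch=48: violating pairs (4,5) — 1 pair.
Branch=49: all 2 rows agree on City — 0 pairs.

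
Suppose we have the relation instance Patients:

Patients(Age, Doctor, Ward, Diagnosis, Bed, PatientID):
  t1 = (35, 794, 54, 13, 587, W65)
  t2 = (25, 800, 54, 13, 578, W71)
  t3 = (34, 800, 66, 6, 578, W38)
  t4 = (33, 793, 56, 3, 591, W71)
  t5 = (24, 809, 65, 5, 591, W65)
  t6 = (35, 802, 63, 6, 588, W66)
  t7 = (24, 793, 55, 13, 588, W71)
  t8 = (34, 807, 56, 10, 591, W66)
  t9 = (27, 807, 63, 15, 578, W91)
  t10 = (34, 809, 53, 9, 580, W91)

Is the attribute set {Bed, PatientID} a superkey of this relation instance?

All 10 rows have distinct {Bed, PatientID} values, so {Bed, PatientID} → (all attributes) holds and {Bed, PatientID} is a superkey.

Yes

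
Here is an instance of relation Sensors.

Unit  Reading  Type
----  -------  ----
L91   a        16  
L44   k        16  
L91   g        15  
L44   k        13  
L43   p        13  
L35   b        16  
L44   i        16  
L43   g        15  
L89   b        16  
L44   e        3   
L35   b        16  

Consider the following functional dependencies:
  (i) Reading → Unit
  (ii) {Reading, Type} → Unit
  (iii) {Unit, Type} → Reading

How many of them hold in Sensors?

(i) Reading → Unit: Reading=g: 2 rows → Unit takes values {L91, L43} — violation; Reading=b: 3 rows → Unit takes values {L35, L89} — violation — fails.
(ii) {Reading, Type} → Unit: (Reading=g, Type=15): 2 rows → Unit takes values {L91, L43} — violation; (Reading=b, Type=16): 3 rows → Unit takes values {L35, L89} — violation — fails.
(iii) {Unit, Type} → Reading: (Unit=L44, Type=16): 2 rows → Reading takes values {k, i} — violation — fails.
None of the 3 dependencies hold.

0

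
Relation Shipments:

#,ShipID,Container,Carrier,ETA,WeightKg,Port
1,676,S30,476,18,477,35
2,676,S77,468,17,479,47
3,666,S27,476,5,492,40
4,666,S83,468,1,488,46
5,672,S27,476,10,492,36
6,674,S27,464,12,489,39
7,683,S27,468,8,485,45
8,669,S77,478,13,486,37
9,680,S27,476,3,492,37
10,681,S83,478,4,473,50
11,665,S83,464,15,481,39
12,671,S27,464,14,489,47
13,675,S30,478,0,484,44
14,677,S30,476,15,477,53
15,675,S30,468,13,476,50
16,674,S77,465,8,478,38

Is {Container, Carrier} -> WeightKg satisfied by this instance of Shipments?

(Container=S30, Carrier=476): rows 1, 14 → WeightKg = 477, 477 ✓
(Container=S77, Carrier=468): row 2 → WeightKg = 479 ✓
(Container=S27, Carrier=476): rows 3, 5, 9 → WeightKg = 492, 492, 492 ✓
(Container=S83, Carrier=468): row 4 → WeightKg = 488 ✓
(Container=S27, Carrier=464): rows 6, 12 → WeightKg = 489, 489 ✓
(Container=S27, Carrier=468): row 7 → WeightKg = 485 ✓
(Container=S77, Carrier=478): row 8 → WeightKg = 486 ✓
(Container=S83, Carrier=478): row 10 → WeightKg = 473 ✓
(Container=S83, Carrier=464): row 11 → WeightKg = 481 ✓
(Container=S30, Carrier=478): row 13 → WeightKg = 484 ✓
(Container=S30, Carrier=468): row 15 → WeightKg = 476 ✓
(Container=S77, Carrier=465): row 16 → WeightKg = 478 ✓
Every {Container, Carrier} value is associated with a single WeightKg value, so {Container, Carrier} -> WeightKg holds.

Yes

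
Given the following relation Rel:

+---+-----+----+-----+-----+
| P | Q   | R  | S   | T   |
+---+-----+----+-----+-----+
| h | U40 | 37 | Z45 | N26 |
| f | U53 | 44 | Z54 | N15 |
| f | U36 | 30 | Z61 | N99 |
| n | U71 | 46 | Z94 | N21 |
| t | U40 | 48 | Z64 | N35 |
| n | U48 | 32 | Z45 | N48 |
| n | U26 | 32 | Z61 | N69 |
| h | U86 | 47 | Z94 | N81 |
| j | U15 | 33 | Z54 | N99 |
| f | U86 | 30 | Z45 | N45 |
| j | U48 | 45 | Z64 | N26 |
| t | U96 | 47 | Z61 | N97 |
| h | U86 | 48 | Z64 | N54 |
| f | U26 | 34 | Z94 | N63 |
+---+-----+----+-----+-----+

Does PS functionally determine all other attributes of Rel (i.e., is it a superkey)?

Yes

All 14 rows have distinct PS values, so PS → (all attributes) holds and PS is a superkey.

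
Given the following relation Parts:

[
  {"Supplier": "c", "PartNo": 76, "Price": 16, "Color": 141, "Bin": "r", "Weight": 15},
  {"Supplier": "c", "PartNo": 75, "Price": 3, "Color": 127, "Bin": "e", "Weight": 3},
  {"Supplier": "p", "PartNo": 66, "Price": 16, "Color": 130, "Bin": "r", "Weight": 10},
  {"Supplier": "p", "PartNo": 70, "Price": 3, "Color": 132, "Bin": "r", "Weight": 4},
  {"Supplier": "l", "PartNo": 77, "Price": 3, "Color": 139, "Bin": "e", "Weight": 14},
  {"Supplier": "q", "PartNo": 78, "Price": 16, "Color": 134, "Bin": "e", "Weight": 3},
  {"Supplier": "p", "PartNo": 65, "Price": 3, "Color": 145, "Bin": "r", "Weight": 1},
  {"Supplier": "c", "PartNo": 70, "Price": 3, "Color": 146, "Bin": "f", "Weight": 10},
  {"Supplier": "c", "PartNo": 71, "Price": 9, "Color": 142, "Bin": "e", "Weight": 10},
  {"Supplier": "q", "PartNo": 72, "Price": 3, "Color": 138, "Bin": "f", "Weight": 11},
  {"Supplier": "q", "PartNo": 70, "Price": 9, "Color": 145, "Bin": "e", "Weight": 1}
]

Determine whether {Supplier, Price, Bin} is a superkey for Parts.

Two distinct rows share (Supplier=p, Price=3, Bin=r), so {Supplier, Price, Bin} does not determine every attribute — not a superkey.

No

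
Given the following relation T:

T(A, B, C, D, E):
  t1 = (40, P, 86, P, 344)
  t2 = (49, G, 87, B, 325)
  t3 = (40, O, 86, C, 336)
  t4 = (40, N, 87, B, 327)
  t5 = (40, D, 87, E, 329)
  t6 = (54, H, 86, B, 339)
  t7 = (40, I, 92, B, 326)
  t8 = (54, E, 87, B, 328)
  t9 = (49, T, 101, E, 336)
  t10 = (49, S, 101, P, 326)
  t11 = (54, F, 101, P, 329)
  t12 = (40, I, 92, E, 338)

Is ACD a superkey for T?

Yes

All 12 rows have distinct ACD values, so ACD → (all attributes) holds and ACD is a superkey.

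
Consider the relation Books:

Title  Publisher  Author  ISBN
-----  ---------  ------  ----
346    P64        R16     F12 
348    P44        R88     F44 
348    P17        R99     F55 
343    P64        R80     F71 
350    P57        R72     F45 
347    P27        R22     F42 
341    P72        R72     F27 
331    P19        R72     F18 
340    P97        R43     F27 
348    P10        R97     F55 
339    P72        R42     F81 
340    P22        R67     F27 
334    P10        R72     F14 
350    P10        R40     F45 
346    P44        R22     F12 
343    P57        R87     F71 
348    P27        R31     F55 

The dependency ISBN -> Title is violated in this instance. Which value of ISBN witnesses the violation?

ISBN=F12: 2 rows → Title = 346, 346 ✓
ISBN=F44: 1 row → Title = 348 ✓
ISBN=F55: 3 rows → Title = 348, 348, 348 ✓
ISBN=F71: 2 rows → Title = 343, 343 ✓
ISBN=F45: 2 rows → Title = 350, 350 ✓
ISBN=F42: 1 row → Title = 347 ✓
ISBN=F27: 3 rows → Title takes values {341, 340} — violation
ISBN=F18: 1 row → Title = 331 ✓
ISBN=F81: 1 row → Title = 339 ✓
ISBN=F14: 1 row → Title = 334 ✓
The only ISBN value with inconsistent Title is ISBN=F27.

F27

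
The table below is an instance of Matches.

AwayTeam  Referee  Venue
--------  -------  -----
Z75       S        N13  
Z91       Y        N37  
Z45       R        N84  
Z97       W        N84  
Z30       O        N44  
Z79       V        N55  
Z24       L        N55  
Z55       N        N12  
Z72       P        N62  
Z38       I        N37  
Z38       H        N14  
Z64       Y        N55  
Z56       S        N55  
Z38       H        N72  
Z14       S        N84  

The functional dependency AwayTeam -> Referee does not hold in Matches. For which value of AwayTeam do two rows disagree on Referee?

AwayTeam=Z75: 1 row → Referee = S ✓
AwayTeam=Z91: 1 row → Referee = Y ✓
AwayTeam=Z45: 1 row → Referee = R ✓
AwayTeam=Z97: 1 row → Referee = W ✓
AwayTeam=Z30: 1 row → Referee = O ✓
AwayTeam=Z79: 1 row → Referee = V ✓
AwayTeam=Z24: 1 row → Referee = L ✓
AwayTeam=Z55: 1 row → Referee = N ✓
AwayTeam=Z72: 1 row → Referee = P ✓
AwayTeam=Z38: 3 rows → Referee takes values {I, H} — violation
AwayTeam=Z64: 1 row → Referee = Y ✓
AwayTeam=Z56: 1 row → Referee = S ✓
AwayTeam=Z14: 1 row → Referee = S ✓
The only AwayTeam value with inconsistent Referee is AwayTeam=Z38.

Z38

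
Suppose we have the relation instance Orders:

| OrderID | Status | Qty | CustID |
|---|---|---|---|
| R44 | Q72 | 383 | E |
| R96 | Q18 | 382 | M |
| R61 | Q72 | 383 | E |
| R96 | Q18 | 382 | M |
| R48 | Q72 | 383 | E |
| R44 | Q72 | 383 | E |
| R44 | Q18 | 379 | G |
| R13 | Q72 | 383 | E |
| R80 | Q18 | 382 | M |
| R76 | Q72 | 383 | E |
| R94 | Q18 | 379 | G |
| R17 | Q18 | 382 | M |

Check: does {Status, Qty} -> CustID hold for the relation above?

Yes

(Status=Q72, Qty=383): 6 rows → CustID = E, E, E, E, E, E ✓
(Status=Q18, Qty=382): 4 rows → CustID = M, M, M, M ✓
(Status=Q18, Qty=379): 2 rows → CustID = G, G ✓
Every {Status, Qty} value is associated with a single CustID value, so {Status, Qty} -> CustID holds.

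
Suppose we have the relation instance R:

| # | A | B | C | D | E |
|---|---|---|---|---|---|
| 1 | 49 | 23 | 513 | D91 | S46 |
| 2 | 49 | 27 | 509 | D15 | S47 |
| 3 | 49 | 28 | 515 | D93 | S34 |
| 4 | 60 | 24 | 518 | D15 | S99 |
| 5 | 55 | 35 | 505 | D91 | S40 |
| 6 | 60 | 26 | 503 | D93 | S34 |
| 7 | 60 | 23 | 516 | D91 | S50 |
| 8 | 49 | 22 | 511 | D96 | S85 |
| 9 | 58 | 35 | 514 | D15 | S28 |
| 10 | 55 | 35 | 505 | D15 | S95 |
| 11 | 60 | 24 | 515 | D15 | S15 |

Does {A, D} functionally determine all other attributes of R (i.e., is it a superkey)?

Rows 4 and 11 have the same {A, D} value (A=60, D=D15) but are distinct tuples, so {A, D} does not determine every attribute — not a superkey.

No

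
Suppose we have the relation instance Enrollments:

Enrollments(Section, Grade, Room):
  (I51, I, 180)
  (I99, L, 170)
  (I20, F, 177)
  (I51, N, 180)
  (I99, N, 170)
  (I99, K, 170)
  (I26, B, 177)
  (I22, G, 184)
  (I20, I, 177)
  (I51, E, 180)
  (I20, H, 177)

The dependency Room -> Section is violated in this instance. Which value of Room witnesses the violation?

177

Room=180: 3 rows → Section = I51, I51, I51 ✓
Room=170: 3 rows → Section = I99, I99, I99 ✓
Room=177: 4 rows → Section takes values {I20, I26} — violation
Room=184: 1 row → Section = I22 ✓
The only Room value with inconsistent Section is Room=177.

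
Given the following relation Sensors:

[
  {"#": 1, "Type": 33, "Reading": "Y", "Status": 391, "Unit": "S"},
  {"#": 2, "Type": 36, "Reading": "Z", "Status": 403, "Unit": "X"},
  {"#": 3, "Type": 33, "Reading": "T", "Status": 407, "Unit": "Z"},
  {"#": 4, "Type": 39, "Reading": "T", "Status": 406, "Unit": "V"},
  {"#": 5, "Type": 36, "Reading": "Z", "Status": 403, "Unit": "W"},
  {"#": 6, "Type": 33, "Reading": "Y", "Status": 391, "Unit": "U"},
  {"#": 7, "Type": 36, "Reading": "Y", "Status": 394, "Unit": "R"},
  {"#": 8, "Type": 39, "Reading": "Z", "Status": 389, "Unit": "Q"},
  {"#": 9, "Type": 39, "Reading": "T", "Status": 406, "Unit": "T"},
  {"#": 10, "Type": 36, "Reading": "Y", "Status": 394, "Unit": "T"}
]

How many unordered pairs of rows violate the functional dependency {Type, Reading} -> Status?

0

(Type=33, Reading=Y): all 2 rows agree on Status — 0 pairs.
(Type=36, Reading=Z): all 2 rows agree on Status — 0 pairs.
(Type=39, Reading=T): all 2 rows agree on Status — 0 pairs.
(Type=36, Reading=Y): all 2 rows agree on Status — 0 pairs.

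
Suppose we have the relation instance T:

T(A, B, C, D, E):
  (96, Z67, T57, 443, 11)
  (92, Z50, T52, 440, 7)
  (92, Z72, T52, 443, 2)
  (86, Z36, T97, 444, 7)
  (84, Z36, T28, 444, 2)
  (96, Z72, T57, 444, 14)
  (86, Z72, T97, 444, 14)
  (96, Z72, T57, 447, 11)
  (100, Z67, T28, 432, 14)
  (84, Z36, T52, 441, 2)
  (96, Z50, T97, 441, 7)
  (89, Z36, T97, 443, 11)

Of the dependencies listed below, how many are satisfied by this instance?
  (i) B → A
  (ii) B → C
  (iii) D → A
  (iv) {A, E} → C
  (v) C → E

(i) B → A: B=Z67: 2 rows → A takes values {96, 100} — violation; B=Z50: 2 rows → A takes values {92, 96} — violation; B=Z72: 4 rows → A takes values {92, 96, 86} — violation; B=Z36: 4 rows → A takes values {86, 84, 89} — violation — fails.
(ii) B → C: B=Z67: 2 rows → C takes values {T57, T28} — violation; B=Z50: 2 rows → C takes values {T52, T97} — violation; B=Z72: 4 rows → C takes values {T52, T57, T97} — violation; B=Z36: 4 rows → C takes values {T97, T28, T52} — violation — fails.
(iii) D → A: D=443: 3 rows → A takes values {96, 92, 89} — violation; D=444: 4 rows → A takes values {86, 84, 96} — violation; D=441: 2 rows → A takes values {84, 96} — violation — fails.
(iv) {A, E} → C: (A=84, E=2): 2 rows → C takes values {T28, T52} — violation — fails.
(v) C → E: C=T57: 3 rows → E takes values {11, 14} — violation; C=T52: 3 rows → E takes values {7, 2} — violation; C=T97: 4 rows → E takes values {7, 14, 11} — violation; C=T28: 2 rows → E takes values {2, 14} — violation — fails.
None of the 5 dependencies hold.

0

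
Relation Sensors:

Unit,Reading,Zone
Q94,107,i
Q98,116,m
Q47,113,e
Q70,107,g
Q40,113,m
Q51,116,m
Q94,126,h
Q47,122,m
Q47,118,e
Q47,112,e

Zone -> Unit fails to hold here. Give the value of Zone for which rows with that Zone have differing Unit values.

Zone=i: 1 row → Unit = Q94 ✓
Zone=m: 4 rows → Unit takes values {Q98, Q40, Q51, Q47} — violation
Zone=e: 3 rows → Unit = Q47, Q47, Q47 ✓
Zone=g: 1 row → Unit = Q70 ✓
Zone=h: 1 row → Unit = Q94 ✓
The only Zone value with inconsistent Unit is Zone=m.

m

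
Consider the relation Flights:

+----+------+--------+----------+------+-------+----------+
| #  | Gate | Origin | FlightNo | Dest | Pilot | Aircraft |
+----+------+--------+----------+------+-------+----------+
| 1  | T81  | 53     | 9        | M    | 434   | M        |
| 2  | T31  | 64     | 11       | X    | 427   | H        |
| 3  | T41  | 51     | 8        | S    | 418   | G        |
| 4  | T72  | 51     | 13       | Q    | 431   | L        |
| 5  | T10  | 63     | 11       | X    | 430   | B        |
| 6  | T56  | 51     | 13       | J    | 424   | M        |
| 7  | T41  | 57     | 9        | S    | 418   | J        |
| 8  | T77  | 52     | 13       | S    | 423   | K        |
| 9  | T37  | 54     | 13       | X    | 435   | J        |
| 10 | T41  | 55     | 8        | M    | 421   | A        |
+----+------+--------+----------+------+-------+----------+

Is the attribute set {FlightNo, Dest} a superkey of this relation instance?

Rows 2 and 5 have the same {FlightNo, Dest} value (FlightNo=11, Dest=X) but are distinct tuples, so {FlightNo, Dest} does not determine every attribute — not a superkey.

No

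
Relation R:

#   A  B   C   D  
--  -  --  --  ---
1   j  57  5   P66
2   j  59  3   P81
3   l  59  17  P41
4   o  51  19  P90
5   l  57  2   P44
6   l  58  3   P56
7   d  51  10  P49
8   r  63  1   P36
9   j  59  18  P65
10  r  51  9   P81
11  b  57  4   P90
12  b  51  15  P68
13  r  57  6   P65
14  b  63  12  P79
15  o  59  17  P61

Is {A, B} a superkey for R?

Rows 2 and 9 have the same {A, B} value (A=j, B=59) but are distinct tuples, so {A, B} does not determine every attribute — not a superkey.

No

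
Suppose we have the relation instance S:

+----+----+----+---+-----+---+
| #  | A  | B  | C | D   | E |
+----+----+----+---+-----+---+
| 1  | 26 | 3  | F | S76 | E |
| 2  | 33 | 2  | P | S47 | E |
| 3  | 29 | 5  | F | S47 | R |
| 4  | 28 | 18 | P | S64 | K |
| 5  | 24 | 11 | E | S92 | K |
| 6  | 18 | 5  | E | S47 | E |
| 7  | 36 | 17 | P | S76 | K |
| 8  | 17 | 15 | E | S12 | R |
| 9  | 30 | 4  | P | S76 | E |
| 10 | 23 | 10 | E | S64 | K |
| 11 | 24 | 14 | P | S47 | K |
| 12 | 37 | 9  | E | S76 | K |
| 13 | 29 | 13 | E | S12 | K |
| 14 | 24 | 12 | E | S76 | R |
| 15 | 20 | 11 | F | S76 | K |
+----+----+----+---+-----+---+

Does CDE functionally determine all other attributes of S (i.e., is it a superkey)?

All 15 rows have distinct CDE values, so CDE → (all attributes) holds and CDE is a superkey.

Yes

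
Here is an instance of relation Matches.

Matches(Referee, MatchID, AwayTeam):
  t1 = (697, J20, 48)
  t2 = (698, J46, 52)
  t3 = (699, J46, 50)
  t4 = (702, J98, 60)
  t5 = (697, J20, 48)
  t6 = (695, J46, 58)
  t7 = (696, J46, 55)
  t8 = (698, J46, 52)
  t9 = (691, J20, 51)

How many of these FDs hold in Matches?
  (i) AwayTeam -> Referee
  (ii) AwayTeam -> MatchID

(i) AwayTeam -> Referee: every LHS value maps to a single RHS value — holds.
(ii) AwayTeam -> MatchID: every LHS value maps to a single RHS value — holds.
2 of the 2 dependencies hold.

2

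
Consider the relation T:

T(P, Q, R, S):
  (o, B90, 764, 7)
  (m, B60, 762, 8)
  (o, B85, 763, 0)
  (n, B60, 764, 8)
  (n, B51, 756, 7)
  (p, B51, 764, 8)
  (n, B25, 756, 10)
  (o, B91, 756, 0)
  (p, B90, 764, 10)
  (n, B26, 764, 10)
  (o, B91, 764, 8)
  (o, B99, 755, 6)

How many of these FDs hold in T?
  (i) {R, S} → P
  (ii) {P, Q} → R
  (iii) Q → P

(i) {R, S} → P: (R=764, S=8): 3 rows → P takes values {n, p, o} — violation; (R=764, S=10): 2 rows → P takes values {p, n} — violation — fails.
(ii) {P, Q} → R: (P=o, Q=B91): 2 rows → R takes values {756, 764} — violation — fails.
(iii) Q → P: Q=B90: 2 rows → P takes values {o, p} — violation; Q=B60: 2 rows → P takes values {m, n} — violation; Q=B51: 2 rows → P takes values {n, p} — violation — fails.
None of the 3 dependencies hold.

0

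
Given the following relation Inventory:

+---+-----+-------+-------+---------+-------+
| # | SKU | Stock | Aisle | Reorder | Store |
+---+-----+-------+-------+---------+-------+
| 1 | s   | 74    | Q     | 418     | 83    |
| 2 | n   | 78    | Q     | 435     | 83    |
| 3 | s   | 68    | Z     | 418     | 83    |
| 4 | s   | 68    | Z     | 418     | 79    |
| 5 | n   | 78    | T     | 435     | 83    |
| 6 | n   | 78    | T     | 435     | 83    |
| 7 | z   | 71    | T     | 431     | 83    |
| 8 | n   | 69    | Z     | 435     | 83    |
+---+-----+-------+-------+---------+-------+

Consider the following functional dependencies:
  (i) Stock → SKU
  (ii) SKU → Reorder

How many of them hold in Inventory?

(i) Stock → SKU: every LHS value maps to a single RHS value — holds.
(ii) SKU → Reorder: every LHS value maps to a single RHS value — holds.
2 of the 2 dependencies hold.

2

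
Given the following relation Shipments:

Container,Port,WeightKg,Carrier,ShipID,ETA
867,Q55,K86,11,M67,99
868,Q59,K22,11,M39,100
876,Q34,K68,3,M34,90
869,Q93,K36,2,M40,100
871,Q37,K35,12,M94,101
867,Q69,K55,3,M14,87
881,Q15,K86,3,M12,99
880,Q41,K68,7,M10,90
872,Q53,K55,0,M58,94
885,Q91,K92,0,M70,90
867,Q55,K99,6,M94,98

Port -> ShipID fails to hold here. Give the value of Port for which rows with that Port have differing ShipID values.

Port=Q55: 2 rows → ShipID takes values {M67, M94} — violation
Port=Q59: 1 row → ShipID = M39 ✓
Port=Q34: 1 row → ShipID = M34 ✓
Port=Q93: 1 row → ShipID = M40 ✓
Port=Q37: 1 row → ShipID = M94 ✓
Port=Q69: 1 row → ShipID = M14 ✓
Port=Q15: 1 row → ShipID = M12 ✓
Port=Q41: 1 row → ShipID = M10 ✓
Port=Q53: 1 row → ShipID = M58 ✓
Port=Q91: 1 row → ShipID = M70 ✓
The only Port value with inconsistent ShipID is Port=Q55.

Q55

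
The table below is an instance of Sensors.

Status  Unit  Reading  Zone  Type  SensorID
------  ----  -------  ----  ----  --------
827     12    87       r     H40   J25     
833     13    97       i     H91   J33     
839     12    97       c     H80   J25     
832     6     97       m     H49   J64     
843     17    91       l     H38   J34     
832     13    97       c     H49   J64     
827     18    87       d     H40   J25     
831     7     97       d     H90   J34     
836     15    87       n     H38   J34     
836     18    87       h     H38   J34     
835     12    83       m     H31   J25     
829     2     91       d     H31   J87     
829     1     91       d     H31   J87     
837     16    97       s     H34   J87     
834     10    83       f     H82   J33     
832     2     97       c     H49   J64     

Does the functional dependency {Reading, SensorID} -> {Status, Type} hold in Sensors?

Yes

(Reading=87, SensorID=J25): 2 rows → {Status,Type} = (827, H40), (827, H40) ✓
(Reading=97, SensorID=J33): 1 row → {Status,Type} = (833, H91) ✓
(Reading=97, SensorID=J25): 1 row → {Status,Type} = (839, H80) ✓
(Reading=97, SensorID=J64): 3 rows → {Status,Type} = (832, H49), (832, H49), (832, H49) ✓
(Reading=91, SensorID=J34): 1 row → {Status,Type} = (843, H38) ✓
(Reading=97, SensorID=J34): 1 row → {Status,Type} = (831, H90) ✓
(Reading=87, SensorID=J34): 2 rows → {Status,Type} = (836, H38), (836, H38) ✓
(Reading=83, SensorID=J25): 1 row → {Status,Type} = (835, H31) ✓
(Reading=91, SensorID=J87): 2 rows → {Status,Type} = (829, H31), (829, H31) ✓
(Reading=97, SensorID=J87): 1 row → {Status,Type} = (837, H34) ✓
(Reading=83, SensorID=J33): 1 row → {Status,Type} = (834, H82) ✓
Every {Reading, SensorID} value is associated with a single {Status, Type} value, so {Reading, SensorID} -> {Status, Type} holds.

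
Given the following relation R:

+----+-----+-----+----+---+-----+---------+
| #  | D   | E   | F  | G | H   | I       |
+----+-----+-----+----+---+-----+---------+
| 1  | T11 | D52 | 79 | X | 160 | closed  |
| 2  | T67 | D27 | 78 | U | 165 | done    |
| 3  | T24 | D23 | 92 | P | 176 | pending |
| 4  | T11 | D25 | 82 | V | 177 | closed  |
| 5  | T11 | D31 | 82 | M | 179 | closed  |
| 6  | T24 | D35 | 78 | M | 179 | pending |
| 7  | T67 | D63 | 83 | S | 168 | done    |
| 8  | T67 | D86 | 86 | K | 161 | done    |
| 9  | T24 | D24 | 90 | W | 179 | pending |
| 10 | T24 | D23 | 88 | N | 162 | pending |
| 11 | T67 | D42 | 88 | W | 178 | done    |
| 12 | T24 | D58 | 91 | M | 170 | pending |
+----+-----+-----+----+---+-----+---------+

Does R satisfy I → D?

Yes

I=closed: rows 1, 4, 5 → D = T11, T11, T11 ✓
I=done: rows 2, 7, 8, 11 → D = T67, T67, T67, T67 ✓
I=pending: rows 3, 6, 9, 10, 12 → D = T24, T24, T24, T24, T24 ✓
Every I value is associated with a single D value, so I → D holds.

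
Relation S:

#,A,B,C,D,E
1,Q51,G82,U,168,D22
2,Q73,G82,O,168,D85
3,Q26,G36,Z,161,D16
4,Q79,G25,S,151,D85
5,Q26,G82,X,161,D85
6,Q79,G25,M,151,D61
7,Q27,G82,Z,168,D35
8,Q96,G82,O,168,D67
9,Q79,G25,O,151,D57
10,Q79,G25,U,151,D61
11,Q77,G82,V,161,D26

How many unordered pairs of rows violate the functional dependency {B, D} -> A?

(B=G82, D=168): violating pairs (1,2), (1,7), (1,8), (2,7), (2,8), (7,8) — 6 pairs.
(B=G25, D=151): all 4 rows agree on A — 0 pairs.
(B=G82, D=161): violating pairs (5,11) — 1 pair.

7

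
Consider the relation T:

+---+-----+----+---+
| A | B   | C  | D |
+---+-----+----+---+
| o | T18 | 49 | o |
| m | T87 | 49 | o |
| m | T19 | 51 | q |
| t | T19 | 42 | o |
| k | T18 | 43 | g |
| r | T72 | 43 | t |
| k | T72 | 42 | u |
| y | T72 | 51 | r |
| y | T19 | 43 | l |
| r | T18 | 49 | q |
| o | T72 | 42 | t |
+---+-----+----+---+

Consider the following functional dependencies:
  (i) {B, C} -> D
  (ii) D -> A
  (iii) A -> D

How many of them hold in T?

(i) {B, C} -> D: (B=T18, C=49): 2 rows → D takes values {o, q} — violation; (B=T72, C=42): 2 rows → D takes values {u, t} — violation — fails.
(ii) D -> A: D=o: 3 rows → A takes values {o, m, t} — violation; D=q: 2 rows → A takes values {m, r} — violation; D=t: 2 rows → A takes values {r, o} — violation — fails.
(iii) A -> D: A=o: 2 rows → D takes values {o, t} — violation; A=m: 2 rows → D takes values {o, q} — violation; A=k: 2 rows → D takes values {g, u} — violation; A=r: 2 rows → D takes values {t, q} — violation; A=y: 2 rows → D takes values {r, l} — violation — fails.
None of the 3 dependencies hold.

0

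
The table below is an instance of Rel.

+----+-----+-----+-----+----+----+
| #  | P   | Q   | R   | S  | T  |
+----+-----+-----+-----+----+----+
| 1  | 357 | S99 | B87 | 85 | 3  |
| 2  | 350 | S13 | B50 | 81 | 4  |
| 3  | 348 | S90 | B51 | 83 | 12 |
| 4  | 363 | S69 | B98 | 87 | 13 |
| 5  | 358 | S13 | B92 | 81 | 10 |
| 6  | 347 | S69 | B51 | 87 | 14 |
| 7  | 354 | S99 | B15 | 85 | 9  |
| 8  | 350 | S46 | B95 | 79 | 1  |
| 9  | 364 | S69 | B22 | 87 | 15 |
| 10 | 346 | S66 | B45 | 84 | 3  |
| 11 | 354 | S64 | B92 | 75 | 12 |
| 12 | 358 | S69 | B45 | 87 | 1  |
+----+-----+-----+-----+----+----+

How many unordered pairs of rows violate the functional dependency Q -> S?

0

Q=S99: all 2 rows agree on S — 0 pairs.
Q=S13: all 2 rows agree on S — 0 pairs.
Q=S69: all 4 rows agree on S — 0 pairs.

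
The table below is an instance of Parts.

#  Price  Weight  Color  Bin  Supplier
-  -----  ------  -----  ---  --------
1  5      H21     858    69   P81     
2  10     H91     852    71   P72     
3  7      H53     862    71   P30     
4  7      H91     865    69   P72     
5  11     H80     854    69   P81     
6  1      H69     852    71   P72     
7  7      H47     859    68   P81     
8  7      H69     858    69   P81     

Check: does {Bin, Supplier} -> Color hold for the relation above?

No

(Bin=69, Supplier=P81): rows 1, 5, 8 → Color takes values {858, 854} — violation
(Bin=71, Supplier=P72): rows 2, 6 → Color = 852, 852 ✓
(Bin=71, Supplier=P30): row 3 → Color = 862 ✓
(Bin=69, Supplier=P72): row 4 → Color = 865 ✓
(Bin=68, Supplier=P81): row 7 → Color = 859 ✓
Two rows agree on {Bin, Supplier} but differ on Color, so {Bin, Supplier} -> Color does not hold.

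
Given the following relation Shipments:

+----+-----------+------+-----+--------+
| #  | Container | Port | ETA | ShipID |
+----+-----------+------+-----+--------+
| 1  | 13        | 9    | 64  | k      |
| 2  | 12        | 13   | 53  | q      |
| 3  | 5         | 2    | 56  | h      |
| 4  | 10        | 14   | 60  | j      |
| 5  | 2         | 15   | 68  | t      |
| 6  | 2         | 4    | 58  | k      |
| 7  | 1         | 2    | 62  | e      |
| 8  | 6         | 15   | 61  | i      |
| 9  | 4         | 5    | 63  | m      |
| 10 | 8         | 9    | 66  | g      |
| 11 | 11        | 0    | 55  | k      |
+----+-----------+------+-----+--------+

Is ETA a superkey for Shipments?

All 11 rows have distinct ETA values, so ETA → (all attributes) holds and ETA is a superkey.

Yes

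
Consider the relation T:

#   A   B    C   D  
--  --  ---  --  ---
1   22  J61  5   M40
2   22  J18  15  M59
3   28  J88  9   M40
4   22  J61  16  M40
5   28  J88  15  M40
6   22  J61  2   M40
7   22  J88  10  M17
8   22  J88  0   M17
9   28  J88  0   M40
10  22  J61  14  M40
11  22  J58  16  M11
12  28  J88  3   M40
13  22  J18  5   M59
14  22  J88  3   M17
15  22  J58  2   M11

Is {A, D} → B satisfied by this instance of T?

(A=22, D=M40): rows 1, 4, 6, 10 → B = J61, J61, J61, J61 ✓
(A=22, D=M59): rows 2, 13 → B = J18, J18 ✓
(A=28, D=M40): rows 3, 5, 9, 12 → B = J88, J88, J88, J88 ✓
(A=22, D=M17): rows 7, 8, 14 → B = J88, J88, J88 ✓
(A=22, D=M11): rows 11, 15 → B = J58, J58 ✓
Every {A, D} value is associated with a single B value, so {A, D} → B holds.

Yes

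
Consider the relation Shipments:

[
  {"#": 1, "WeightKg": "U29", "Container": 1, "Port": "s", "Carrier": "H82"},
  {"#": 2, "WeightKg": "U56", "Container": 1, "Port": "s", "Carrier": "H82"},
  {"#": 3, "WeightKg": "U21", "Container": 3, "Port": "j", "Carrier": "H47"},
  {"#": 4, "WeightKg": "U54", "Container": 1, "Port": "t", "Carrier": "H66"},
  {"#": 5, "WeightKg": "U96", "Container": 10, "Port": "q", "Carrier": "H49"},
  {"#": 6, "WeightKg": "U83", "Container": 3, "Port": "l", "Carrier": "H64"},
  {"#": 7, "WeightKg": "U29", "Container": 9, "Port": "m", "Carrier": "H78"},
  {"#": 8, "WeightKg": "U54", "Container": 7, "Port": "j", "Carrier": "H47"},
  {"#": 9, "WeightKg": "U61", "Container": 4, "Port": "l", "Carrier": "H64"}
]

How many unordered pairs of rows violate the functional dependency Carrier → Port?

0

Carrier=H82: all 2 rows agree on Port — 0 pairs.
Carrier=H47: all 2 rows agree on Port — 0 pairs.
Carrier=H64: all 2 rows agree on Port — 0 pairs.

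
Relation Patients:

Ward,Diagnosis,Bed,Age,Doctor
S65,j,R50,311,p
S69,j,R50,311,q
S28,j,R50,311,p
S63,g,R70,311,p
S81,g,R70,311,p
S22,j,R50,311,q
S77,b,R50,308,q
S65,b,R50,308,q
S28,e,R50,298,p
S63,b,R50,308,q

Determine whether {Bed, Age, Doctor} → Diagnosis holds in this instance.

(Bed=R50, Age=311, Doctor=p): 2 rows → Diagnosis = j, j ✓
(Bed=R50, Age=311, Doctor=q): 2 rows → Diagnosis = j, j ✓
(Bed=R70, Age=311, Doctor=p): 2 rows → Diagnosis = g, g ✓
(Bed=R50, Age=308, Doctor=q): 3 rows → Diagnosis = b, b, b ✓
(Bed=R50, Age=298, Doctor=p): 1 row → Diagnosis = e ✓
Every {Bed, Age, Doctor} value is associated with a single Diagnosis value, so {Bed, Age, Doctor} → Diagnosis holds.

Yes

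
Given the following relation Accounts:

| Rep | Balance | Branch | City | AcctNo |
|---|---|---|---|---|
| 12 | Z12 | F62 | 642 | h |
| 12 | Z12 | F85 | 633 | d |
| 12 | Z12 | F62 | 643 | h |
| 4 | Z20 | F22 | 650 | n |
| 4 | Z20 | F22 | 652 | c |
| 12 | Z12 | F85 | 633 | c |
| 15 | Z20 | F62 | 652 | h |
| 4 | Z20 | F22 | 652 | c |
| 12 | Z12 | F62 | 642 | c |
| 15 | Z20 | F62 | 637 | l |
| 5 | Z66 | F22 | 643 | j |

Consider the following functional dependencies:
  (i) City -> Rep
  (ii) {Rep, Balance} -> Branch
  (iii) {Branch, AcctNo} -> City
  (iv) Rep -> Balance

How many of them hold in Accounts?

1

(i) City -> Rep: City=643: 2 rows → Rep takes values {12, 5} — violation; City=652: 3 rows → Rep takes values {4, 15} — violation — fails.
(ii) {Rep, Balance} -> Branch: (Rep=12, Balance=Z12): 5 rows → Branch takes values {F62, F85} — violation — fails.
(iii) {Branch, AcctNo} -> City: (Branch=F62, AcctNo=h): 3 rows → City takes values {642, 643, 652} — violation — fails.
(iv) Rep -> Balance: every LHS value maps to a single RHS value — holds.
1 of the 4 dependencies holds.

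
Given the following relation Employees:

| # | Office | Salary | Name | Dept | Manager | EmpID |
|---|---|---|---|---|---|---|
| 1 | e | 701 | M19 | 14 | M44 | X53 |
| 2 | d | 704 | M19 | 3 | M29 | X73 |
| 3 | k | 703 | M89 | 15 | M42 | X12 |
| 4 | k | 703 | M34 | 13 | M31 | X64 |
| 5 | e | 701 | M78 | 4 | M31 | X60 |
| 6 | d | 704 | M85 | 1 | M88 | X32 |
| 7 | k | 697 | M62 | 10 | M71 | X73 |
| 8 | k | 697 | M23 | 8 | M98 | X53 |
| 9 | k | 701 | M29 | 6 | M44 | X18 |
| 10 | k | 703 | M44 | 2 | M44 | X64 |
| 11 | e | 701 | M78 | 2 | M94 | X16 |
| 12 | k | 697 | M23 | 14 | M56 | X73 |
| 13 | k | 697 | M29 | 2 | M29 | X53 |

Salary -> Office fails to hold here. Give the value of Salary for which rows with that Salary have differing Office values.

701

Salary=701: rows 1, 5, 9, 11 → Office takes values {e, k} — violation
Salary=704: rows 2, 6 → Office = d, d ✓
Salary=703: rows 3, 4, 10 → Office = k, k, k ✓
Salary=697: rows 7, 8, 12, 13 → Office = k, k, k, k ✓
The only Salary value with inconsistent Office is Salary=701.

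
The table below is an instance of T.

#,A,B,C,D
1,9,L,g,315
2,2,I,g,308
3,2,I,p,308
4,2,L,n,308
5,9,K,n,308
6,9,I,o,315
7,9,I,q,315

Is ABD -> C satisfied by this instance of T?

(A=9, B=L, D=315): row 1 → C = g ✓
(A=2, B=I, D=308): rows 2, 3 → C takes values {g, p} — violation
(A=2, B=L, D=308): row 4 → C = n ✓
(A=9, B=K, D=308): row 5 → C = n ✓
(A=9, B=I, D=315): rows 6, 7 → C takes values {o, q} — violation
Two rows agree on ABD but differ on C, so ABD -> C does not hold.

No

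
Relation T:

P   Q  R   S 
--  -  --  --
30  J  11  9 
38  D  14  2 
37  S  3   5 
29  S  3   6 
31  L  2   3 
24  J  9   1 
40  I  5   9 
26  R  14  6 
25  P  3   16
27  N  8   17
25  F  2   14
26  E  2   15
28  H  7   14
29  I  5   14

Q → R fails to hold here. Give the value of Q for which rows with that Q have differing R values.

Q=J: 2 rows → R takes values {11, 9} — violation
Q=D: 1 row → R = 14 ✓
Q=S: 2 rows → R = 3, 3 ✓
Q=L: 1 row → R = 2 ✓
Q=I: 2 rows → R = 5, 5 ✓
Q=R: 1 row → R = 14 ✓
Q=P: 1 row → R = 3 ✓
Q=N: 1 row → R = 8 ✓
Q=F: 1 row → R = 2 ✓
Q=E: 1 row → R = 2 ✓
Q=H: 1 row → R = 7 ✓
The only Q value with inconsistent R is Q=J.

J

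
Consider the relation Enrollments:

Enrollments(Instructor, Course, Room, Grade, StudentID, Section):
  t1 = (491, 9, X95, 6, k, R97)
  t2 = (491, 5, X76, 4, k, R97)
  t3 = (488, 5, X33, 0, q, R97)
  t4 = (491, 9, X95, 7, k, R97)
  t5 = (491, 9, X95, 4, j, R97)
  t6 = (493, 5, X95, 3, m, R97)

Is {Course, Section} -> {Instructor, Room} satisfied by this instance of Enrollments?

No

(Course=9, Section=R97): rows 1, 4, 5 → {Instructor,Room} = (491, X95), (491, X95), (491, X95) ✓
(Course=5, Section=R97): rows 2, 3, 6 → {Instructor,Room} takes values {(491, X76), (488, X33), (493, X95)} — violation
Two rows agree on {Course, Section} but differ on {Instructor, Room}, so {Course, Section} -> {Instructor, Room} does not hold.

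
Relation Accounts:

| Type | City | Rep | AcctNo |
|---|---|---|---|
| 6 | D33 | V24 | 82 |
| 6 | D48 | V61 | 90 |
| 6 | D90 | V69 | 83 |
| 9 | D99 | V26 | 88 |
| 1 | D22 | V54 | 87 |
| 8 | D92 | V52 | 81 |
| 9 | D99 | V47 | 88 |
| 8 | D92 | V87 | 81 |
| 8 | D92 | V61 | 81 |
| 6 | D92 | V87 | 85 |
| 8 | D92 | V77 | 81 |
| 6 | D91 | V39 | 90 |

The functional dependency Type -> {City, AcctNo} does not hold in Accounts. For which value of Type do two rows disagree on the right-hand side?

Type=6: 5 rows → {City,AcctNo} takes values {(D33, 82), (D48, 90), (D90, 83), (D92, 85), (D91, 90)} — violation
Type=9: 2 rows → {City,AcctNo} = (D99, 88), (D99, 88) ✓
Type=1: 1 row → {City,AcctNo} = (D22, 87) ✓
Type=8: 4 rows → {City,AcctNo} = (D92, 81), (D92, 81), (D92, 81), (D92, 81) ✓
The only Type value with inconsistent RHS is Type=6.

6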